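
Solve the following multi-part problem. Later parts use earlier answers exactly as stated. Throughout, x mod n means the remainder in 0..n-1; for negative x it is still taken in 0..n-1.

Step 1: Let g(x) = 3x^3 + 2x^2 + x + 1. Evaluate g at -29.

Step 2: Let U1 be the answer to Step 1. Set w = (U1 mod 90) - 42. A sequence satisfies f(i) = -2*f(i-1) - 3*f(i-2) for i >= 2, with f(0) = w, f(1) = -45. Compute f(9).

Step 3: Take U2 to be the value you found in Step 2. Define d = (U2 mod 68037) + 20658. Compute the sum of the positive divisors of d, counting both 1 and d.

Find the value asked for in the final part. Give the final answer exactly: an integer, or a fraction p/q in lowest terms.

Step 1: 3*(-29)^3 + 2*(-29)^2 + 1*(-29)^1 + 1 = (-73167) + (1682) + (-29) + (1) = -71513; answer -71513
Step 2: U1 = -71513; w = -5; f(2) = -2*(-45) - 3*(-5) = 105; iterating: f(2)=105, f(3)=-75, f(4)=-165, f(5)=555, f(6)=-615, f(7)=-435, f(8)=2715, f(9)=-4125; answer -4125
Step 3: U2 = -4125; d = 84570; 84570 = 2 * 3 * 5 * 2819; sigma = (1 + 2) * (1 + 3) * (1 + 5) * (1 + 2819) = 3 * 4 * 6 * 2820 = 203040; answer 203040

203040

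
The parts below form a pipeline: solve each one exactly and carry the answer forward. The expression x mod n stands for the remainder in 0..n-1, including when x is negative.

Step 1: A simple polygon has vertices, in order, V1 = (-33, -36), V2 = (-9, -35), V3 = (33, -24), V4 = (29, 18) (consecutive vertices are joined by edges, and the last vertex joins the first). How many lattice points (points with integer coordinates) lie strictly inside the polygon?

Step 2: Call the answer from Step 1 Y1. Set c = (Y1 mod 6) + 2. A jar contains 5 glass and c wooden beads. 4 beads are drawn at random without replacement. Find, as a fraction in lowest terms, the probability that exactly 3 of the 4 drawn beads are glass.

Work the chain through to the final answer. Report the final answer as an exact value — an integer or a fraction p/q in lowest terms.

Step 1: cross terms: (-33*-35 - -9*-36)=831, (-9*-24 - 33*-35)=1371, (33*18 - 29*-24)=1290, (29*-36 - -33*18)=-450; twice the area = |3042| = 3042; area = 1521; boundary points = 1 + 1 + 2 + 2 = 6; strictly interior points = area - boundary/2 + 1 = 1519; answer 1519
Step 2: Y1 = 1519; c = 3; total draws C(8,4) = 70; favorable C(5,3)*C(3,1) = 30; P = 3/7; answer 3/7

3/7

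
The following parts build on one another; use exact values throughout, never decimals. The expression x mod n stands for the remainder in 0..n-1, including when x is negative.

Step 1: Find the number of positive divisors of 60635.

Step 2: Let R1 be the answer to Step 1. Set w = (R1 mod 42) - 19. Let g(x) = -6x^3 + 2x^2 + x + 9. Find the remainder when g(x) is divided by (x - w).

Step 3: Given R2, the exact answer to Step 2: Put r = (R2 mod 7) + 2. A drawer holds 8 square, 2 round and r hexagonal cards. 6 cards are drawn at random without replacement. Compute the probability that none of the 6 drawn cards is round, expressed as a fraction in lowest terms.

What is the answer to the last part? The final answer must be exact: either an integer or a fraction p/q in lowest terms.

7/26

Step 1: 60635 = 5 * 67 * 181; number of divisors = (1+1) * (1+1) * (1+1) = 8; answer 8
Step 2: R1 = 8; w = -11; remainder = value at the root: -6*(-11)^3 + 2*(-11)^2 + 1*(-11)^1 + 9 = (7986) + (242) + (-11) + (9) = 8226; answer 8226
Step 3: R2 = 8226; r = 3; total draws C(13,6) = 1716; favorable C(11,6) = 462; P = 7/26; answer 7/26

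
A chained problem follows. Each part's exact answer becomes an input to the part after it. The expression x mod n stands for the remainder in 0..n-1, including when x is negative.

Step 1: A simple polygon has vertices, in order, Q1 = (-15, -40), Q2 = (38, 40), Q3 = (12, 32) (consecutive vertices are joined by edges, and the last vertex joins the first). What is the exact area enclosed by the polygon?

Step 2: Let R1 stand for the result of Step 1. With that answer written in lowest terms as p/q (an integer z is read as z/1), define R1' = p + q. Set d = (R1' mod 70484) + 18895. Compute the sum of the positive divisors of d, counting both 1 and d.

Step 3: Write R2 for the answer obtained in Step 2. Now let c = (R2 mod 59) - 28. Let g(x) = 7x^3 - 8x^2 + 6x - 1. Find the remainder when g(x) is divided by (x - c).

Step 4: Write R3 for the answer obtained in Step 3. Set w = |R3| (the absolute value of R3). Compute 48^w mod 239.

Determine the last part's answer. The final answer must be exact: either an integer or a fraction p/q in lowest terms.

Step 1: cross terms: (-15*40 - 38*-40)=920, (38*32 - 12*40)=736, (12*-40 - -15*32)=0; twice the area = |1656| = 1656; area = 828; answer 828
Step 2: R1 = 828; threaded value p + q = 829; d = 19724; 19724 = 2^2 * 4931; sigma = (1 + 2 + 4) * (1 + 4931) = 7 * 4932 = 34524; answer 34524
Step 3: R2 = 34524; c = -19; remainder = value at the root: 7*(-19)^3 - 8*(-19)^2 + 6*(-19)^1 - 1 = (-48013) + (-2888) + (-114) + (-1) = -51016; answer -51016
Step 4: R3 = -51016; w = 51016; squarings mod 239: 48^1=48, 48^2=153, 48^4=226, 48^8=169, 48^16=120, 48^32=60, 48^64=15, 48^128=225, 48^256=196, 48^512=176, 48^1024=145, 48^2048=232, 48^4096=49, 48^8192=11, 48^16384=121, 48^32768=62; 48^51016 = 48^8 * 48^64 * 48^256 * 48^512 * 48^1024 * 48^16384 * 48^32768 = 22 (mod 239); answer 22

22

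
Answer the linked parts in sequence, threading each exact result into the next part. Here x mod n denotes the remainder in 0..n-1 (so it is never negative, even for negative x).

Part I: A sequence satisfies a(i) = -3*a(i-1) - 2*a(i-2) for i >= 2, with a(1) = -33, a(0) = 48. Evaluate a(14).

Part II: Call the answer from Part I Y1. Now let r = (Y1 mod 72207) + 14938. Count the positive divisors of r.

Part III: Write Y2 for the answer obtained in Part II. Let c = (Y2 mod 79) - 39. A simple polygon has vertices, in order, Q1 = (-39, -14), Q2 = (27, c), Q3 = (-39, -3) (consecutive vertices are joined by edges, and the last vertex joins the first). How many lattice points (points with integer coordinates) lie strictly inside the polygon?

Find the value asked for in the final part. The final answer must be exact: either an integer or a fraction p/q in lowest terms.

356

Part I: a(2) = -3*(-33) - 2*(48) = 3; iterating: a(2)=3, a(3)=57, a(4)=-177, a(5)=417, a(6)=-897, a(7)=1857, a(8)=-3777, a(9)=7617, a(10)=-15297, a(11)=30657, a(12)=-61377, a(13)=122817, a(14)=-245697; answer -245697
Part II: Y1 = -245697; r = 58069; 58069 = 11 * 5279; number of divisors = (1+1) * (1+1) = 4; answer 4
Part III: Y2 = 4; c = -35; cross terms: (-39*-35 - 27*-14)=1743, (27*-3 - -39*-35)=-1446, (-39*-14 - -39*-3)=429; twice the area = |726| = 726; area = 363; boundary points = 3 + 2 + 11 = 16; strictly interior points = area - boundary/2 + 1 = 356; answer 356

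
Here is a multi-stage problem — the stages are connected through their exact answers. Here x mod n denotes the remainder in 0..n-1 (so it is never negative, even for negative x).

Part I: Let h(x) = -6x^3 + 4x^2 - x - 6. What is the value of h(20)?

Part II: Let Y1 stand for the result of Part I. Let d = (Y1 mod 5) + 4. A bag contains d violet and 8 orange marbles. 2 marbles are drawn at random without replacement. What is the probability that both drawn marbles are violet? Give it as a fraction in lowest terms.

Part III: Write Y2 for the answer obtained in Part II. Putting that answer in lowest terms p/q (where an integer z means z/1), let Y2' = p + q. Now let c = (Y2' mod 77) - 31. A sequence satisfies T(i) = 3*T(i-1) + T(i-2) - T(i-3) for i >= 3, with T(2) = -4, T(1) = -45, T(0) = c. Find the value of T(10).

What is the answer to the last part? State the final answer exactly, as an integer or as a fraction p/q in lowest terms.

-170512

Part I: -6*(20)^3 + 4*(20)^2 - 1*(20)^1 - 6 = (-48000) + (1600) + (-20) + (-6) = -46426; answer -46426
Part II: Y1 = -46426; d = 8; total draws C(16,2) = 120; favorable C(8,2) = 28; P = 7/30; answer 7/30
Part III: Y2 = 7/30; threaded value p + q = 37; c = 6; T(3) = 3*(-4) + 1*(-45) - 1*(6) = -63; iterating: T(3)=-63, T(4)=-148, T(5)=-503, T(6)=-1594, T(7)=-5137, T(8)=-16502, T(9)=-53049, T(10)=-170512; answer -170512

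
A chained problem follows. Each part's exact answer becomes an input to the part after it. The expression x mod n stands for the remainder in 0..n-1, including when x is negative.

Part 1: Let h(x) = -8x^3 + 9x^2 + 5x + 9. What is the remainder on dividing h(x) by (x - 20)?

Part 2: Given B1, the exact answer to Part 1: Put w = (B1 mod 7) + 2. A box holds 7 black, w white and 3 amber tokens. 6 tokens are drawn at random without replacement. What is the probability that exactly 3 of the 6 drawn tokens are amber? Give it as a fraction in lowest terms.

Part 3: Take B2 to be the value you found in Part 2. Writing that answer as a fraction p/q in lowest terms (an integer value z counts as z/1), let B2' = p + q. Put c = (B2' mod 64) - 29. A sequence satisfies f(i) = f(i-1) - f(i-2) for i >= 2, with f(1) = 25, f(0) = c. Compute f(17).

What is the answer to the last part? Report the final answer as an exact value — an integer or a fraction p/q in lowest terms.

Part 1: remainder = value at the root: -8*(20)^3 + 9*(20)^2 + 5*(20)^1 + 9 = (-64000) + (3600) + (100) + (9) = -60291; answer -60291
Part 2: B1 = -60291; w = 2; total draws C(12,6) = 924; favorable C(3,3)*C(9,3) = 84; P = 1/11; answer 1/11
Part 3: B2 = 1/11; threaded value p + q = 12; c = -17; f(2) = 1*(25) - 1*(-17) = 42; iterating: f(2)=42, f(3)=17, f(4)=-25, f(5)=-42, f(6)=-17, f(7)=25, f(8)=42, f(9)=17, f(10)=-25, f(11)=-42, f(12)=-17, f(13)=25, f(14)=42, f(15)=17, f(16)=-25, f(17)=-42; answer -42

-42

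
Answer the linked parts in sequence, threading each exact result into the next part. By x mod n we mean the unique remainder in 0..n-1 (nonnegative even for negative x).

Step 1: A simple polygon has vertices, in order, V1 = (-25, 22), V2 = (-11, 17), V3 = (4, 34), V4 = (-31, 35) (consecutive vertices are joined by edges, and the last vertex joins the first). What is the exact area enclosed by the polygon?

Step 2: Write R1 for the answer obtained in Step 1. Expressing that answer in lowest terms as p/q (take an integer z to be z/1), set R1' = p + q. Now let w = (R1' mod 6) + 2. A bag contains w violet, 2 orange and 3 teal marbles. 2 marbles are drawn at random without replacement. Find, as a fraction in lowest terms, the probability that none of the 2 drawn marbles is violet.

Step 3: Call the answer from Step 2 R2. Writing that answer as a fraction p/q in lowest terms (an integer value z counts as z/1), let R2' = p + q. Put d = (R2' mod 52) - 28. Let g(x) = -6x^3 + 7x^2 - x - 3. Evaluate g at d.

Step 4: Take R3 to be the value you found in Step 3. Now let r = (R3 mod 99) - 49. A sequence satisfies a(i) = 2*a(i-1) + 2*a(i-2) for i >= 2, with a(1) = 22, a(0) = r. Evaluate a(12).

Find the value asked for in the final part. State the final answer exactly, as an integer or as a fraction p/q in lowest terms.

1390592

Step 1: cross terms: (-25*17 - -11*22)=-183, (-11*34 - 4*17)=-442, (4*35 - -31*34)=1194, (-31*22 - -25*35)=193; twice the area = |762| = 762; area = 381; answer 381
Step 2: R1 = 381; threaded value p + q = 382; w = 6; total draws C(11,2) = 55; favorable C(5,2) = 10; P = 2/11; answer 2/11
Step 3: R2 = 2/11; threaded value p + q = 13; d = -15; -6*(-15)^3 + 7*(-15)^2 - 1*(-15)^1 - 3 = (20250) + (1575) + (15) + (-3) = 21837; answer 21837
Step 4: R3 = 21837; r = 8; a(2) = 2*(22) + 2*(8) = 60; iterating: a(2)=60, a(3)=164, a(4)=448, a(5)=1224, a(6)=3344, a(7)=9136, a(8)=24960, a(9)=68192, a(10)=186304, a(11)=508992, a(12)=1390592; answer 1390592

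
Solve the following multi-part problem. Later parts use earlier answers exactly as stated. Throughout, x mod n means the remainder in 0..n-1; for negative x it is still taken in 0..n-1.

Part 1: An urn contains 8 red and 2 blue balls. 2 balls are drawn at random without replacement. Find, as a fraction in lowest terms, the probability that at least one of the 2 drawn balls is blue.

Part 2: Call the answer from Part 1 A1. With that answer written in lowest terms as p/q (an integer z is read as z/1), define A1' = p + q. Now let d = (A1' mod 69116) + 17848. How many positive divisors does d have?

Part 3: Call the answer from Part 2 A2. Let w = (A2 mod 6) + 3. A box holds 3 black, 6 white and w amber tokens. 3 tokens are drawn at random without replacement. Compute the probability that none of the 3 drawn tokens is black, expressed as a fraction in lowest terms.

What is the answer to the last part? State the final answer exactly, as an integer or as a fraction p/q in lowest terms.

21/55

Part 1: total draws C(10,2) = 45; complement C(8,2) = 28; favorable 45 - 28 = 17; P = 17/45; answer 17/45
Part 2: A1 = 17/45; threaded value p + q = 62; d = 17910; 17910 = 2 * 3^2 * 5 * 199; number of divisors = (1+1) * (2+1) * (1+1) * (1+1) = 24; answer 24
Part 3: A2 = 24; w = 3; total draws C(12,3) = 220; favorable C(9,3) = 84; P = 21/55; answer 21/55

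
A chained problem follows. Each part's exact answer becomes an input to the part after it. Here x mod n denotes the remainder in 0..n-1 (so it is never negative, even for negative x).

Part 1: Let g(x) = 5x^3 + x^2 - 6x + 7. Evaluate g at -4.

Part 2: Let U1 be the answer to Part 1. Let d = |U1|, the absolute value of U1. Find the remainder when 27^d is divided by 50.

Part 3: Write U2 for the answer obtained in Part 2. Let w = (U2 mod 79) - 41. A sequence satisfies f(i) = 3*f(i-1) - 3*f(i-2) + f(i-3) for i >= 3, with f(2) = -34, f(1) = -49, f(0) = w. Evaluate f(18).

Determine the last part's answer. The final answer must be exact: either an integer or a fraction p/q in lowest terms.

Part 1: 5*(-4)^3 + 1*(-4)^2 - 6*(-4)^1 + 7 = (-320) + (16) + (24) + (7) = -273; answer -273
Part 2: U1 = -273; d = 273; squarings mod 50: 27^1=27, 27^2=29, 27^4=41, 27^8=31, 27^16=11, 27^32=21, 27^64=41, 27^128=31, 27^256=11; 27^273 = 27^1 * 27^16 * 27^256 = 17 (mod 50); answer 17
Part 3: U2 = 17; w = -24; f(3) = 3*(-34) - 3*(-49) + 1*(-24) = 21; iterating: f(3)=21, f(4)=116, f(5)=251, f(6)=426, f(7)=641, f(8)=896, f(9)=1191, f(10)=1526, f(11)=1901, f(12)=2316, f(13)=2771, f(14)=3266, f(15)=3801, f(16)=4376, f(17)=4991, f(18)=5646; answer 5646

5646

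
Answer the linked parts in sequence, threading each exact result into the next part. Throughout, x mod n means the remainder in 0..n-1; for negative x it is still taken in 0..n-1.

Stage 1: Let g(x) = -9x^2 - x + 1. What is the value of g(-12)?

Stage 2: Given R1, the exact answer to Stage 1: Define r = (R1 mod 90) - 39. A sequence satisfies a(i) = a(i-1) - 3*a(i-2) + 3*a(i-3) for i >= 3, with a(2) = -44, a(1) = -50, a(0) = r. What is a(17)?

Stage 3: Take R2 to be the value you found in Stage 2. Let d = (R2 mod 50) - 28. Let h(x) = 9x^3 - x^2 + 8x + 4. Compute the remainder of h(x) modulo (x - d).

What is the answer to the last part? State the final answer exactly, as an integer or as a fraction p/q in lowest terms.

Stage 1: -9*(-12)^2 - 1*(-12)^1 + 1 = (-1296) + (12) + (1) = -1283; answer -1283
Stage 2: R1 = -1283; r = 28; a(3) = 1*(-44) - 3*(-50) + 3*(28) = 190; iterating: a(3)=190, a(4)=172, a(5)=-530, a(6)=-476, a(7)=1630, a(8)=1468, a(9)=-4850, a(10)=-4364, a(11)=14590, a(12)=13132, a(13)=-43730, a(14)=-39356, a(15)=131230, a(16)=118108, a(17)=-393650; answer -393650
Stage 3: R2 = -393650; d = -28; remainder = value at the root: 9*(-28)^3 - 1*(-28)^2 + 8*(-28)^1 + 4 = (-197568) + (-784) + (-224) + (4) = -198572; answer -198572

-198572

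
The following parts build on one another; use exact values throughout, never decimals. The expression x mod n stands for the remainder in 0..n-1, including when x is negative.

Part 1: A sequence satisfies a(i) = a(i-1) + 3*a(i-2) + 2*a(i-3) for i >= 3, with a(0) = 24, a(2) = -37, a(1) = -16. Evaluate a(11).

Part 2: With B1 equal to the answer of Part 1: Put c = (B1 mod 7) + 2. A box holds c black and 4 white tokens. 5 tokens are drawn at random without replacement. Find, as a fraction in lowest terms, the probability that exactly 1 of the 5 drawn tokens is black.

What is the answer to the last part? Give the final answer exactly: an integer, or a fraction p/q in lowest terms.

Part 1: a(3) = 1*(-37) + 3*(-16) + 2*(24) = -37; iterating: a(3)=-37, a(4)=-180, a(5)=-365, a(6)=-979, a(7)=-2434, a(8)=-6101, a(9)=-15361, a(10)=-38532, a(11)=-96817; answer -96817
Part 2: B1 = -96817; c = 2; total draws C(6,5) = 6; favorable C(2,1)*C(4,4) = 2; P = 1/3; answer 1/3

1/3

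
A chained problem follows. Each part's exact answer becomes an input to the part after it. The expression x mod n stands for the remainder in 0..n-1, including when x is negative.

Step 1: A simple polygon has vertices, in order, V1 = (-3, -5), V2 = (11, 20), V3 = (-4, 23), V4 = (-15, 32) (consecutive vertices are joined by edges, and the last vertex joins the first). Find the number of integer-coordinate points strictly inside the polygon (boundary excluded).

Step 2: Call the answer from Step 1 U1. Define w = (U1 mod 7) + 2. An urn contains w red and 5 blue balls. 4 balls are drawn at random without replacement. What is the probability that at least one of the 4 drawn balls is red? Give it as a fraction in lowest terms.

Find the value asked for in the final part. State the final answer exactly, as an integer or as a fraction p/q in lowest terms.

142/143

Step 1: cross terms: (-3*20 - 11*-5)=-5, (11*23 - -4*20)=333, (-4*32 - -15*23)=217, (-15*-5 - -3*32)=171; twice the area = |716| = 716; area = 358; boundary points = 1 + 3 + 1 + 1 = 6; strictly interior points = area - boundary/2 + 1 = 356; answer 356
Step 2: U1 = 356; w = 8; total draws C(13,4) = 715; complement C(5,4) = 5; favorable 715 - 5 = 710; P = 142/143; answer 142/143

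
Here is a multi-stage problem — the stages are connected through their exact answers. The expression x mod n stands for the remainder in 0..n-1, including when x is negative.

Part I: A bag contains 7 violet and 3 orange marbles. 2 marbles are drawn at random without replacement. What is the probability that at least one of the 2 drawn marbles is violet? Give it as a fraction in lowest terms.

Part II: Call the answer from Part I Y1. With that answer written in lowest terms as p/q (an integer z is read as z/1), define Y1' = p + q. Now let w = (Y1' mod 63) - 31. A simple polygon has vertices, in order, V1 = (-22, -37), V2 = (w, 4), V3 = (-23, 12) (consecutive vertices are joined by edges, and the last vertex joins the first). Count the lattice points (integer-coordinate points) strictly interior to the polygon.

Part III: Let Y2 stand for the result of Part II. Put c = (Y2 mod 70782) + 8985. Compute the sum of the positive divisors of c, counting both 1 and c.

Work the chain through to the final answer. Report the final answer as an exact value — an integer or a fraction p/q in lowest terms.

Part I: total draws C(10,2) = 45; complement C(3,2) = 3; favorable 45 - 3 = 42; P = 14/15; answer 14/15
Part II: Y1 = 14/15; threaded value p + q = 29; w = -2; cross terms: (-22*4 - -2*-37)=-162, (-2*12 - -23*4)=68, (-23*-37 - -22*12)=1115; twice the area = |1021| = 1021; area = 1021/2; boundary points = 1 + 1 + 1 = 3; strictly interior points = area - boundary/2 + 1 = 510; answer 510
Part III: Y2 = 510; c = 9495; 9495 = 3^2 * 5 * 211; sigma = (1 + 3 + 9) * (1 + 5) * (1 + 211) = 13 * 6 * 212 = 16536; answer 16536

16536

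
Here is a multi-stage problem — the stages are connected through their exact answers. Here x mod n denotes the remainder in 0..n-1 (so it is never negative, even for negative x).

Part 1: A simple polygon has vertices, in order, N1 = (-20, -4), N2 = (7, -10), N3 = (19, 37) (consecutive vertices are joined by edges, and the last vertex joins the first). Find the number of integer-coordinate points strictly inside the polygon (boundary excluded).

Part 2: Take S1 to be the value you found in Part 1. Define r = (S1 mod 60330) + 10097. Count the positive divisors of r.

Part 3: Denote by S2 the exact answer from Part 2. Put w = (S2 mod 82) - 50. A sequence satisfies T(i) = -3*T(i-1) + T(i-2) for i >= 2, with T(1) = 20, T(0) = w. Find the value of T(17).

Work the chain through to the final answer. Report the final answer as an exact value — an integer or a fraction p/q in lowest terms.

Part 1: cross terms: (-20*-10 - 7*-4)=228, (7*37 - 19*-10)=449, (19*-4 - -20*37)=664; twice the area = |1341| = 1341; area = 1341/2; boundary points = 3 + 1 + 1 = 5; strictly interior points = area - boundary/2 + 1 = 669; answer 669
Part 2: S1 = 669; r = 10766; 10766 = 2 * 7 * 769; number of divisors = (1+1) * (1+1) * (1+1) = 8; answer 8
Part 3: S2 = 8; w = -42; T(2) = -3*(20) + 1*(-42) = -102; iterating: T(2)=-102, T(3)=326, T(4)=-1080, T(5)=3566, T(6)=-11778, T(7)=38900, T(8)=-128478, T(9)=424334, T(10)=-1401480, T(11)=4628774, T(12)=-15287802, T(13)=50492180, T(14)=-166764342, T(15)=550785206, T(16)=-1819119960, T(17)=6008145086; answer 6008145086

6008145086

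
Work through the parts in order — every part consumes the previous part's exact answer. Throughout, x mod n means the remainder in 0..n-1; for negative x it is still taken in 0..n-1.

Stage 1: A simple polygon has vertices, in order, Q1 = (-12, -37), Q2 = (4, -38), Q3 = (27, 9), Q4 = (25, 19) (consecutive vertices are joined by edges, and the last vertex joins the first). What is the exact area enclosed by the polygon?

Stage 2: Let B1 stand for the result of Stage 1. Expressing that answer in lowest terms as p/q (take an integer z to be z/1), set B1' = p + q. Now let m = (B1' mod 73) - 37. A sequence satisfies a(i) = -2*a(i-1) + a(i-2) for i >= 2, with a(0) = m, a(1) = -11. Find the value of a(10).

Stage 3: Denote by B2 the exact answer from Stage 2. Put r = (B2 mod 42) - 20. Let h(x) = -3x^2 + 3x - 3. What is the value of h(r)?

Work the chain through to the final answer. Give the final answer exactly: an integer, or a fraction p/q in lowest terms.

-399

Stage 1: cross terms: (-12*-38 - 4*-37)=604, (4*9 - 27*-38)=1062, (27*19 - 25*9)=288, (25*-37 - -12*19)=-697; twice the area = |1257| = 1257; area = 1257/2; answer 1257/2
Stage 2: B1 = 1257/2; threaded value p + q = 1259; m = -19; a(2) = -2*(-11) + 1*(-19) = 3; iterating: a(2)=3, a(3)=-17, a(4)=37, a(5)=-91, a(6)=219, a(7)=-529, a(8)=1277, a(9)=-3083, a(10)=7443; answer 7443
Stage 3: B2 = 7443; r = -11; -3*(-11)^2 + 3*(-11)^1 - 3 = (-363) + (-33) + (-3) = -399; answer -399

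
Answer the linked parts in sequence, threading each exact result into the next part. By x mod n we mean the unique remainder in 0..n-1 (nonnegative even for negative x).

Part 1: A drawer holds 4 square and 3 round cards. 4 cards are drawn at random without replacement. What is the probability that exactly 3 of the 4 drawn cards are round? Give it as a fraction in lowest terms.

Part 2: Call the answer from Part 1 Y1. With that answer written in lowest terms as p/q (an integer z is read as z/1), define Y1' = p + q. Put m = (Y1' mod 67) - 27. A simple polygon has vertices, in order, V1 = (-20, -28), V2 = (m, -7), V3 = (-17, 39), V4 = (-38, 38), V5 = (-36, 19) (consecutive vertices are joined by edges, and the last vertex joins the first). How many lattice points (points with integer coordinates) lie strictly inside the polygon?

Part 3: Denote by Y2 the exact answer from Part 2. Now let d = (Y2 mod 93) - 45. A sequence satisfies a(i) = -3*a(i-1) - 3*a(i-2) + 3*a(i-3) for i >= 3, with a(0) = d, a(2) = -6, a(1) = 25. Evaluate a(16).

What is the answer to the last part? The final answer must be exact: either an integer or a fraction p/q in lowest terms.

Part 1: total draws C(7,4) = 35; favorable C(3,3)*C(4,1) = 4; P = 4/35; answer 4/35
Part 2: Y1 = 4/35; threaded value p + q = 39; m = 12; cross terms: (-20*-7 - 12*-28)=476, (12*39 - -17*-7)=349, (-17*38 - -38*39)=836, (-38*19 - -36*38)=646, (-36*-28 - -20*19)=1388; twice the area = |3695| = 3695; area = 3695/2; boundary points = 1 + 1 + 1 + 1 + 1 = 5; strictly interior points = area - boundary/2 + 1 = 1846; answer 1846
Part 3: Y2 = 1846; d = 34; a(3) = -3*(-6) - 3*(25) + 3*(34) = 45; iterating: a(3)=45, a(4)=-42, a(5)=-27, a(6)=342, a(7)=-1071, a(8)=2106, a(9)=-2079, a(10)=-3294, a(11)=22437, a(12)=-63666, a(13)=113805, a(14)=-83106, a(15)=-283095, a(16)=1440018; answer 1440018

1440018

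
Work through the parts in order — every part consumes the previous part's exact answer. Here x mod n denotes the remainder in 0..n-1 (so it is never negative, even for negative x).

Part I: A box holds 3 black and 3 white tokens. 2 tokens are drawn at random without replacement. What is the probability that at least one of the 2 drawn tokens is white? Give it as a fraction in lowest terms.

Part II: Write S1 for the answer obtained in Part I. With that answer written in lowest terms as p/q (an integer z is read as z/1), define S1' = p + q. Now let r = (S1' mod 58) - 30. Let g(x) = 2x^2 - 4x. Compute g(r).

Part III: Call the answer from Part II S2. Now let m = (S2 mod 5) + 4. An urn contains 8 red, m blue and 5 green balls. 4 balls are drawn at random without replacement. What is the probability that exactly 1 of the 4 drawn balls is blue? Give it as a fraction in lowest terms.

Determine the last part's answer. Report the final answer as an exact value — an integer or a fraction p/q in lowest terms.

Part I: total draws C(6,2) = 15; complement C(3,2) = 3; favorable 15 - 3 = 12; P = 4/5; answer 4/5
Part II: S1 = 4/5; threaded value p + q = 9; r = -21; 2*(-21)^2 - 4*(-21)^1 = (882) + (84) = 966; answer 966
Part III: S2 = 966; m = 5; total draws C(18,4) = 3060; favorable C(5,1)*C(13,3) = 1430; P = 143/306; answer 143/306

143/306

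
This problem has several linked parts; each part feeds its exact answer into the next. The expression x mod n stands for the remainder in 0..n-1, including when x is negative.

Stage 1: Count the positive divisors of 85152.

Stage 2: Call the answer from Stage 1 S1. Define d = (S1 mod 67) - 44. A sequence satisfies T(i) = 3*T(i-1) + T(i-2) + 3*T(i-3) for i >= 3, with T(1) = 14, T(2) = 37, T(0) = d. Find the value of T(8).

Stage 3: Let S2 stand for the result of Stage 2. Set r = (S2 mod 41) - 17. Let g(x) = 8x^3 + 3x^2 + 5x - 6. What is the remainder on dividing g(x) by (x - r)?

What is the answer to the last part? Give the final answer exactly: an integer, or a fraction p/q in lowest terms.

Stage 1: 85152 = 2^5 * 3 * 887; number of divisors = (5+1) * (1+1) * (1+1) = 24; answer 24
Stage 2: S1 = 24; d = -20; T(3) = 3*(37) + 1*(14) + 3*(-20) = 65; iterating: T(3)=65, T(4)=274, T(5)=998, T(6)=3463, T(7)=12209, T(8)=43084; answer 43084
Stage 3: S2 = 43084; r = 17; remainder = value at the root: 8*(17)^3 + 3*(17)^2 + 5*(17)^1 - 6 = (39304) + (867) + (85) + (-6) = 40250; answer 40250

40250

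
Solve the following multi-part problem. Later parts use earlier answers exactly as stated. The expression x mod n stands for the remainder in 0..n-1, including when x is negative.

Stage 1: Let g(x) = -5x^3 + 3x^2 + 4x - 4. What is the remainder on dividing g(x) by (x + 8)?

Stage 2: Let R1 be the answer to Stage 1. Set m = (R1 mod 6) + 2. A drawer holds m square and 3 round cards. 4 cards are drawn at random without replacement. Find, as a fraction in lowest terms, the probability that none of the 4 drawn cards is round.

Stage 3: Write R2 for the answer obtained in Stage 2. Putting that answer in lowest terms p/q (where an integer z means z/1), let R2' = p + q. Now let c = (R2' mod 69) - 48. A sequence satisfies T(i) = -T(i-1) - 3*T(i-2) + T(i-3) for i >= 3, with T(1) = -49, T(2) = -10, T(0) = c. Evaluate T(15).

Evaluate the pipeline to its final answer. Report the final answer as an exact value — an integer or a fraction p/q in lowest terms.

-30838

Stage 1: remainder = value at the root: -5*(-8)^3 + 3*(-8)^2 + 4*(-8)^1 - 4 = (2560) + (192) + (-32) + (-4) = 2716; answer 2716
Stage 2: R1 = 2716; m = 6; total draws C(9,4) = 126; favorable C(6,4) = 15; P = 5/42; answer 5/42
Stage 3: R2 = 5/42; threaded value p + q = 47; c = -1; T(3) = -1*(-10) - 3*(-49) + 1*(-1) = 156; iterating: T(3)=156, T(4)=-175, T(5)=-303, T(6)=984, T(7)=-250, T(8)=-3005, T(9)=4739, T(10)=4026, T(11)=-21248, T(12)=13909, T(13)=53861, T(14)=-116836, T(15)=-30838; answer -30838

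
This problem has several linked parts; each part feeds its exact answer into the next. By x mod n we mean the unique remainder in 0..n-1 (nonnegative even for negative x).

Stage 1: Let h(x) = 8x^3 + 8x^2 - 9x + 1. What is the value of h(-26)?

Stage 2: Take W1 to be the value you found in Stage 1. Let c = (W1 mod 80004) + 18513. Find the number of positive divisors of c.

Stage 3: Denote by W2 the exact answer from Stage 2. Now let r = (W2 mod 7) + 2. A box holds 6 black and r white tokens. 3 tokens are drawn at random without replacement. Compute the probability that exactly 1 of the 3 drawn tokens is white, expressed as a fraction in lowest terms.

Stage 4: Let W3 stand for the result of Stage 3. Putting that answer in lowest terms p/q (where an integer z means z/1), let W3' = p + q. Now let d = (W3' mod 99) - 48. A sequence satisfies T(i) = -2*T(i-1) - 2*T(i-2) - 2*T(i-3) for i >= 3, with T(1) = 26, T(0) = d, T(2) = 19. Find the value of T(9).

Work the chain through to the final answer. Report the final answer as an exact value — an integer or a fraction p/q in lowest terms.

Stage 1: 8*(-26)^3 + 8*(-26)^2 - 9*(-26)^1 + 1 = (-140608) + (5408) + (234) + (1) = -134965; answer -134965
Stage 2: W1 = -134965; c = 43556; 43556 = 2^2 * 10889; number of divisors = (2+1) * (1+1) = 6; answer 6
Stage 3: W2 = 6; r = 8; total draws C(14,3) = 364; favorable C(8,1)*C(6,2) = 120; P = 30/91; answer 30/91
Stage 4: W3 = 30/91; threaded value p + q = 121; d = -26; T(3) = -2*(19) - 2*(26) - 2*(-26) = -38; iterating: T(3)=-38, T(4)=-14, T(5)=66, T(6)=-28, T(7)=-48, T(8)=20, T(9)=112; answer 112

112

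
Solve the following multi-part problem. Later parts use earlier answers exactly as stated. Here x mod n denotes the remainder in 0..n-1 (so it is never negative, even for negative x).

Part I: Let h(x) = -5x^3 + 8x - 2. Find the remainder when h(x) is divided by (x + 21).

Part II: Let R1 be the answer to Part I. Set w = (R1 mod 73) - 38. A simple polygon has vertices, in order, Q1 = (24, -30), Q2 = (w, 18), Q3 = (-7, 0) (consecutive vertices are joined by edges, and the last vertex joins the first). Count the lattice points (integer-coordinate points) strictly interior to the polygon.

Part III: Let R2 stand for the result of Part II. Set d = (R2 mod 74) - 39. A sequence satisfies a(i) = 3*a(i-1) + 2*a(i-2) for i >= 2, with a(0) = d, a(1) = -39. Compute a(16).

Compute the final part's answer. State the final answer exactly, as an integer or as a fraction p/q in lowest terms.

-9443392381

Part I: remainder = value at the root: -5*(-21)^3 + 8*(-21)^1 - 2 = (46305) + (-168) + (-2) = 46135; answer 46135
Part II: R1 = 46135; w = 34; cross terms: (24*18 - 34*-30)=1452, (34*0 - -7*18)=126, (-7*-30 - 24*0)=210; twice the area = |1788| = 1788; area = 894; boundary points = 2 + 1 + 1 = 4; strictly interior points = area - boundary/2 + 1 = 893; answer 893
Part III: R2 = 893; d = -34; a(2) = 3*(-39) + 2*(-34) = -185; iterating: a(2)=-185, a(3)=-633, a(4)=-2269, a(5)=-8073, a(6)=-28757, a(7)=-102417, a(8)=-364765, a(9)=-1299129, a(10)=-4626917, a(11)=-16479009, a(12)=-58690861, a(13)=-209030601, a(14)=-744473525, a(15)=-2651481777, a(16)=-9443392381; answer -9443392381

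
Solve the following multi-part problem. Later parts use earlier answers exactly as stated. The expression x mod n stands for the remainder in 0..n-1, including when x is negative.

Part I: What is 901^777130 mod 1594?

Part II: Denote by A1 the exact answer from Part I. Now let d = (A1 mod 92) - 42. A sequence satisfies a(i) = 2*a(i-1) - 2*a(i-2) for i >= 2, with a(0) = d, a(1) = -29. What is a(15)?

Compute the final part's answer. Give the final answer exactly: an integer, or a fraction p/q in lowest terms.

7552

Part I: squarings mod 1594: 901^1=901, 901^2=455, 901^4=1399, 901^8=1363, 901^16=759, 901^32=647, 901^64=981, 901^128=1179, 901^256=73, 901^512=547, 901^1024=1131, 901^2048=773, 901^4096=1373, 901^8192=1021, 901^16384=1559, 901^32768=1225, 901^65536=671, 901^131072=733, 901^262144=111, 901^524288=1163; 901^777130 = 901^2 * 901^8 * 901^32 * 901^128 * 901^256 * 901^512 * 901^2048 * 901^4096 * 901^16384 * 901^32768 * 901^65536 * 901^131072 * 901^524288 = 701 (mod 1594); answer 701
Part II: A1 = 701; d = 15; a(2) = 2*(-29) - 2*(15) = -88; iterating: a(2)=-88, a(3)=-118, a(4)=-60, a(5)=116, a(6)=352, a(7)=472, a(8)=240, a(9)=-464, a(10)=-1408, a(11)=-1888, a(12)=-960, a(13)=1856, a(14)=5632, a(15)=7552; answer 7552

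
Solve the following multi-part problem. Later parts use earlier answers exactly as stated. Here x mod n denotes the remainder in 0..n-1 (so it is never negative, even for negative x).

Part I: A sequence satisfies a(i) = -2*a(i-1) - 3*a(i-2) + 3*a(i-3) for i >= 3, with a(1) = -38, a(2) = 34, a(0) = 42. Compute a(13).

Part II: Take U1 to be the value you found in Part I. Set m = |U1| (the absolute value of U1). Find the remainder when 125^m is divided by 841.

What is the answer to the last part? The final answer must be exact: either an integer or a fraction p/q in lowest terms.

Part I: a(3) = -2*(34) - 3*(-38) + 3*(42) = 172; iterating: a(3)=172, a(4)=-560, a(5)=706, a(6)=784, a(7)=-5366, a(8)=10498, a(9)=-2546, a(10)=-42500, a(11)=124132, a(12)=-128402, a(13)=-243092; answer -243092
Part II: U1 = -243092; m = 243092; squarings mod 841: 125^1=125, 125^2=487, 125^4=7, 125^8=49, 125^16=719, 125^32=587, 125^64=600, 125^128=52, 125^256=181, 125^512=803, 125^1024=603, 125^2048=297, 125^4096=745, 125^8192=806, 125^16384=384, 125^32768=281, 125^65536=748, 125^131072=239; 125^243092 = 125^4 * 125^16 * 125^128 * 125^256 * 125^1024 * 125^4096 * 125^8192 * 125^32768 * 125^65536 * 125^131072 = 199 (mod 841); answer 199

199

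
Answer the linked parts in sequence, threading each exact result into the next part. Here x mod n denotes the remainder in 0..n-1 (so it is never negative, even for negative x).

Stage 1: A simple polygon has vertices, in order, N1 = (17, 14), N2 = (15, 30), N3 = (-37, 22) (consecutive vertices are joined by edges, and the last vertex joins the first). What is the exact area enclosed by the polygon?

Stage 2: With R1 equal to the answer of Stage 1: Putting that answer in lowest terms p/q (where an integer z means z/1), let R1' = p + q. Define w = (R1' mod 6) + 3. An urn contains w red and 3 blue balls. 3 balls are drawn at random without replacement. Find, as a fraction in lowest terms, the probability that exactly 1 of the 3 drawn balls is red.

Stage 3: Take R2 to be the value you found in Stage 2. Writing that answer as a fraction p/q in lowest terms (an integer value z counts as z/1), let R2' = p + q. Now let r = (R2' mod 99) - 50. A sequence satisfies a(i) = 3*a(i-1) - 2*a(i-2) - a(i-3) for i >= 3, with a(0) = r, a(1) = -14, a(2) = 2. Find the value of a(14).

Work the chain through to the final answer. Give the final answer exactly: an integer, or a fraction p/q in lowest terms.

-23203

Stage 1: cross terms: (17*30 - 15*14)=300, (15*22 - -37*30)=1440, (-37*14 - 17*22)=-892; twice the area = |848| = 848; area = 424; answer 424
Stage 2: R1 = 424; threaded value p + q = 425; w = 8; total draws C(11,3) = 165; favorable C(8,1)*C(3,2) = 24; P = 8/55; answer 8/55
Stage 3: R2 = 8/55; threaded value p + q = 63; r = 13; a(3) = 3*(2) - 2*(-14) - 1*(13) = 21; iterating: a(3)=21, a(4)=73, a(5)=175, a(6)=358, a(7)=651, a(8)=1062, a(9)=1526, a(10)=1803, a(11)=1295, a(12)=-1247, a(13)=-8134, a(14)=-23203; answer -23203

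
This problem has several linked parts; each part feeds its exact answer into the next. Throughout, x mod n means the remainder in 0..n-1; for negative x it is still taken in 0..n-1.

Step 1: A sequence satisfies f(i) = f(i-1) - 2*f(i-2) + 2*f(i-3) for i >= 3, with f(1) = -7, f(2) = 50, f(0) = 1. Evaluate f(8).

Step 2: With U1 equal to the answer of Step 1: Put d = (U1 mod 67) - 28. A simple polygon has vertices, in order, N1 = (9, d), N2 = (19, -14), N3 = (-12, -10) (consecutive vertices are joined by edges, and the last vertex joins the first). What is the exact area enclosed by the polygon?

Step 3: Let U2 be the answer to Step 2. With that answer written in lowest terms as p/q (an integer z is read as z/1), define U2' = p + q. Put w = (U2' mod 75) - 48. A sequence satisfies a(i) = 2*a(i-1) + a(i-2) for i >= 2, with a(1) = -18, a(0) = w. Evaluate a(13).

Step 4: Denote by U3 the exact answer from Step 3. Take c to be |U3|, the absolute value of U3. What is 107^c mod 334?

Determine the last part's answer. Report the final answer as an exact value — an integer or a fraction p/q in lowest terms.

57

Step 1: f(3) = 1*(50) - 2*(-7) + 2*(1) = 66; iterating: f(3)=66, f(4)=-48, f(5)=-80, f(6)=148, f(7)=212, f(8)=-244; answer -244
Step 2: U1 = -244; d = -4; cross terms: (9*-14 - 19*-4)=-50, (19*-10 - -12*-14)=-358, (-12*-4 - 9*-10)=138; twice the area = |-270| = 270; area = 135; answer 135
Step 3: U2 = 135; threaded value p + q = 136; w = 13; a(2) = 2*(-18) + 1*(13) = -23; iterating: a(2)=-23, a(3)=-64, a(4)=-151, a(5)=-366, a(6)=-883, a(7)=-2132, a(8)=-5147, a(9)=-12426, a(10)=-29999, a(11)=-72424, a(12)=-174847, a(13)=-422118; answer -422118
Step 4: U3 = -422118; c = 422118; squarings mod 334: 107^1=107, 107^2=93, 107^4=299, 107^8=223, 107^16=297, 107^32=33, 107^64=87, 107^128=221, 107^256=77, 107^512=251, 107^1024=209, 107^2048=261, 107^4096=319, 107^8192=225, 107^16384=191, 107^32768=75, 107^65536=281, 107^131072=137, 107^262144=65; 107^422118 = 107^2 * 107^4 * 107^32 * 107^64 * 107^128 * 107^4096 * 107^8192 * 107^16384 * 107^131072 * 107^262144 = 57 (mod 334); answer 57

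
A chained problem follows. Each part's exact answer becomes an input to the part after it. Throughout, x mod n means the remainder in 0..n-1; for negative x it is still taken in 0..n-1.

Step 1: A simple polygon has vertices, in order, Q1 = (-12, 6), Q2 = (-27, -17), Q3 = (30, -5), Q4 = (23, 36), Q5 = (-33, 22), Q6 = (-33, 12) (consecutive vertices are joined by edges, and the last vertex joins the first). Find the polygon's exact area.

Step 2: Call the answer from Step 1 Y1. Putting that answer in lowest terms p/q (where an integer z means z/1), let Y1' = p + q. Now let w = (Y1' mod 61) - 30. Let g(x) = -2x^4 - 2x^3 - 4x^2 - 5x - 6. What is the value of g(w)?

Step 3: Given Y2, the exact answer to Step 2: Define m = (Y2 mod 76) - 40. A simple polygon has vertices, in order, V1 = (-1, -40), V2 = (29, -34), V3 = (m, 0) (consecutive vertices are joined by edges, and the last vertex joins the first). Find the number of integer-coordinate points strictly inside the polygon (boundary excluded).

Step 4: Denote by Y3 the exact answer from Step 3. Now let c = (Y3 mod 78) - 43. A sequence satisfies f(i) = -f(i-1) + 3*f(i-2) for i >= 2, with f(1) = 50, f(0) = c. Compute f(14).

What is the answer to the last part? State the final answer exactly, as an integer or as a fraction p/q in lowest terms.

-2785379

Step 1: cross terms: (-12*-17 - -27*6)=366, (-27*-5 - 30*-17)=645, (30*36 - 23*-5)=1195, (23*22 - -33*36)=1694, (-33*12 - -33*22)=330, (-33*6 - -12*12)=-54; twice the area = |4176| = 4176; area = 2088; answer 2088
Step 2: Y1 = 2088; threaded value p + q = 2089; w = -15; -2*(-15)^4 - 2*(-15)^3 - 4*(-15)^2 - 5*(-15)^1 - 6 = (-101250) + (6750) + (-900) + (75) + (-6) = -95331; answer -95331
Step 3: Y2 = -95331; m = 9; cross terms: (-1*-34 - 29*-40)=1194, (29*0 - 9*-34)=306, (9*-40 - -1*0)=-360; twice the area = |1140| = 1140; area = 570; boundary points = 6 + 2 + 10 = 18; strictly interior points = area - boundary/2 + 1 = 562; answer 562
Step 4: Y3 = 562; c = -27; f(2) = -1*(50) + 3*(-27) = -131; iterating: f(2)=-131, f(3)=281, f(4)=-674, f(5)=1517, f(6)=-3539, f(7)=8090, f(8)=-18707, f(9)=42977, f(10)=-99098, f(11)=228029, f(12)=-525323, f(13)=1209410, f(14)=-2785379; answer -2785379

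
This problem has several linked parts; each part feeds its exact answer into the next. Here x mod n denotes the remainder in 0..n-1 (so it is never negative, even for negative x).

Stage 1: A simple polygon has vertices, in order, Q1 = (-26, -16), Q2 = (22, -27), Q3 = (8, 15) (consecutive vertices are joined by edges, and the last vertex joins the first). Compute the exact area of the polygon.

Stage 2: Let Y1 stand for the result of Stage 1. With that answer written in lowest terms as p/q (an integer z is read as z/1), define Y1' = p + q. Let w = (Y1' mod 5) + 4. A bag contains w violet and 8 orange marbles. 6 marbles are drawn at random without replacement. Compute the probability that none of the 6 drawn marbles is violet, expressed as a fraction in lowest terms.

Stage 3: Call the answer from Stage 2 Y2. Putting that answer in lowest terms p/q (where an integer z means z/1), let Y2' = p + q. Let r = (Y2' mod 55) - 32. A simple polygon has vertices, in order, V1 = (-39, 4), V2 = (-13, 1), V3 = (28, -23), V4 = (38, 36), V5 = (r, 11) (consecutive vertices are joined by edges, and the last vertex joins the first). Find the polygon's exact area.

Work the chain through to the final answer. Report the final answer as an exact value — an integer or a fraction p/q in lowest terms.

2501/2

Stage 1: cross terms: (-26*-27 - 22*-16)=1054, (22*15 - 8*-27)=546, (8*-16 - -26*15)=262; twice the area = |1862| = 1862; area = 931; answer 931
Stage 2: Y1 = 931; threaded value p + q = 932; w = 6; total draws C(14,6) = 3003; favorable C(8,6) = 28; P = 4/429; answer 4/429
Stage 3: Y2 = 4/429; threaded value p + q = 433; r = 16; cross terms: (-39*1 - -13*4)=13, (-13*-23 - 28*1)=271, (28*36 - 38*-23)=1882, (38*11 - 16*36)=-158, (16*4 - -39*11)=493; twice the area = |2501| = 2501; area = 2501/2; answer 2501/2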